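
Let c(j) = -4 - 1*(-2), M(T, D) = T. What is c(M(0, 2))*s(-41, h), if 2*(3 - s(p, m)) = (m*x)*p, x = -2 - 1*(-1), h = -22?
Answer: -908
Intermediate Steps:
x = -1 (x = -2 + 1 = -1)
s(p, m) = 3 + m*p/2 (s(p, m) = 3 - m*(-1)*p/2 = 3 - (-m)*p/2 = 3 - (-1)*m*p/2 = 3 + m*p/2)
c(j) = -2 (c(j) = -4 + 2 = -2)
c(M(0, 2))*s(-41, h) = -2*(3 + (1/2)*(-22)*(-41)) = -2*(3 + 451) = -2*454 = -908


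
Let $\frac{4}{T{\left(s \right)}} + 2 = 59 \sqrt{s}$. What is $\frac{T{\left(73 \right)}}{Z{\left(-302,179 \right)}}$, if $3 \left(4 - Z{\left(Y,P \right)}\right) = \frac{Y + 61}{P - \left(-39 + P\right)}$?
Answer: $\frac{312}{60054427} + \frac{9204 \sqrt{73}}{60054427} \approx 0.0013147$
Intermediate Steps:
$T{\left(s \right)} = \frac{4}{-2 + 59 \sqrt{s}}$
$Z{\left(Y,P \right)} = \frac{407}{117} - \frac{Y}{117}$ ($Z{\left(Y,P \right)} = 4 - \frac{\left(Y + 61\right) \frac{1}{P - \left(-39 + P\right)}}{3} = 4 - \frac{\left(61 + Y\right) \frac{1}{39}}{3} = 4 - \frac{\frac{61}{39} + \frac{Y}{39}}{3} = 4 - \left(\frac{61}{117} + \frac{Y}{117}\right) = \frac{407}{117} - \frac{Y}{117}$)
$\frac{T{\left(73 \right)}}{Z{\left(-302,179 \right)}} = \frac{4 \frac{1}{-2 + 59 \sqrt{73}}}{\frac{407}{117} - - \frac{302}{117}} = \frac{4 \frac{1}{-2 + 59 \sqrt{73}}}{\frac{407}{117} + \frac{302}{117}} = \frac{4 \frac{1}{-2 + 59 \sqrt{73}}}{\frac{709}{117}} = \frac{4}{-2 + 59 \sqrt{73}} \cdot \frac{117}{709} = \frac{468}{709 \left(-2 + 59 \sqrt{73}\right)}$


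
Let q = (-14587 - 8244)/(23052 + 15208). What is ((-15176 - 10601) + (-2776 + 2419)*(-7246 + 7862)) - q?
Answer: -9400038309/38260 ≈ -2.4569e+5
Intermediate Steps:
q = -22831/38260 ≈ -0.59673
((-15176 - 10601) + (-2776 + 2419)*(-7246 + 7862)) - q = ((-15176 - 10601) + (-2776 + 2419)*(-7246 + 7862)) - 1*(-22831/38260) = (-25777 - 357*616) + 22831/38260 = (-25777 - 219912) + 22831/38260 = -245689 + 22831/38260 = -9400038309/38260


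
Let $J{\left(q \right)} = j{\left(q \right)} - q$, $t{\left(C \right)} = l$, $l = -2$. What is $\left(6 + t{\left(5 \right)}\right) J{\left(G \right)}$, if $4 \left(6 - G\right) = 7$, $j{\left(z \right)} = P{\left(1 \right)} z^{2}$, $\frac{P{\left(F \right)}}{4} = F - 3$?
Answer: $-595$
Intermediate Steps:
$P{\left(F \right)} = -12 + 4 F$ ($P{\left(F \right)} = 4 \left(F - 3\right) = 4 \left(-3 + F\right) = -12 + 4 F$)
$t{\left(C \right)} = -2$
$j{\left(z \right)} = - 8 z^{2}$ ($j{\left(z \right)} = \left(-12 + 4 \cdot 1\right) z^{2} = \left(-12 + 4\right) z^{2} = - 8 z^{2}$)
$G = \frac{17}{4}$ ($G = 6 - \frac{7}{4} = \frac{17}{4} \approx 4.25$)
$J{\left(q \right)} = - q - 8 q^{2}$ ($J{\left(q \right)} = - 8 q^{2} - q = - q - 8 q^{2}$)
$\left(6 + t{\left(5 \right)}\right) J{\left(G \right)} = \left(6 - 2\right) \frac{17 \left(-1 - 34\right)}{4} = 4 \frac{17 \left(-1 - 34\right)}{4} = 4 \cdot \frac{17}{4} \left(-35\right) = 4 \left(- \frac{595}{4}\right) = -595$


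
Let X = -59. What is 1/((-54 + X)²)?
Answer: 1/12769 ≈ 7.8315e-5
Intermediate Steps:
1/((-54 + X)²) = 1/((-54 - 59)²) = 1/((-113)²) = 1/12769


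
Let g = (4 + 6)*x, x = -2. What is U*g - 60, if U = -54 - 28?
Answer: 1580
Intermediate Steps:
U = -82
g = -20 (g = (4 + 6)*(-2) = 10*(-2) = -20)
U*g - 60 = -82*(-20) - 60 = 1640 - 60 = 1580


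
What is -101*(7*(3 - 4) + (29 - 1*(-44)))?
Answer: -6666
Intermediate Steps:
-101*(7*(3 - 4) + (29 - 1*(-44))) = -101*(7*(-1) + (29 + 44)) = -101*(-7 + 73) = -101*66 = -6666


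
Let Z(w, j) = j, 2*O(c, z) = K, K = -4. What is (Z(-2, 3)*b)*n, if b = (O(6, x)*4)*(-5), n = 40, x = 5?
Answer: 4800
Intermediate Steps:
O(c, z) = -2 (O(c, z) = (½)*(-4) = -2)
b = 40 (b = -2*4*(-5) = -8*(-5) = 40)
(Z(-2, 3)*b)*n = (3*40)*40 = 120*40 = 4800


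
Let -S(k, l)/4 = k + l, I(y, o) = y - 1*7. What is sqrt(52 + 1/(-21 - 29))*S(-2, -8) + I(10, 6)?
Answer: 3 + 4*sqrt(5198) ≈ 291.39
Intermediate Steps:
I(y, o) = -7 + y (I(y, o) = y - 7 = -7 + y)
S(k, l) = -4*k - 4*l (S(k, l) = -4*(k + l) = -4*k - 4*l)
sqrt(52 + 1/(-21 - 29))*S(-2, -8) + I(10, 6) = sqrt(52 + 1/(-21 - 29))*(-4*(-2) - 4*(-8)) + (-7 + 10) = sqrt(52 + 1/(-50))*(8 + 32) + 3 = sqrt(52 - 1/50)*40 + 3 = sqrt(2599/50)*40 + 3 = (sqrt(5198)/10)*40 + 3 = 4*sqrt(5198) + 3 = 3 + 4*sqrt(5198)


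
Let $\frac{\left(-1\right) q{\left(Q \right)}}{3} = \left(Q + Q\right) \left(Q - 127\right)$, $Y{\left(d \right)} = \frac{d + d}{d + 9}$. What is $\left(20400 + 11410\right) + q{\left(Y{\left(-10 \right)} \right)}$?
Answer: $44650$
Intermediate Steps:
$Y{\left(d \right)} = \frac{2 d}{9 + d}$
$q{\left(Q \right)} = - 6 Q \left(-127 + Q\right)$ ($q{\left(Q \right)} = - 3 \left(Q + Q\right) \left(Q - 127\right) = - 3 \cdot 2 Q \left(-127 + Q\right) = - 6 Q \left(-127 + Q\right)$)
$\left(20400 + 11410\right) + q{\left(Y{\left(-10 \right)} \right)} = \left(20400 + 11410\right) + 6 \cdot 2 \left(-10\right) \frac{1}{9 - 10} \left(127 - 2 \left(-10\right) \frac{1}{9 - 10}\right) = 31810 + 6 \cdot 2 \left(-10\right) \frac{1}{-1} \left(127 - 2 \left(-10\right) \frac{1}{-1}\right) = 31810 + 6 \cdot 2 \left(-10\right) \left(-1\right) \left(127 - 2 \left(-10\right) \left(-1\right)\right) = 31810 + 6 \cdot 20 \left(127 - 20\right) = 31810 + 6 \cdot 20 \cdot 107 = 31810 + 12840 = 44650$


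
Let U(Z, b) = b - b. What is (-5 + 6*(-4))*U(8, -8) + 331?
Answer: 331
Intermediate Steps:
U(Z, b) = 0
(-5 + 6*(-4))*U(8, -8) + 331 = (-5 + 6*(-4))*0 + 331 = (-5 - 24)*0 + 331 = -29*0 + 331 = 0 + 331 = 331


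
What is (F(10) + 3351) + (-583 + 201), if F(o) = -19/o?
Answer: 29671/10 ≈ 2967.1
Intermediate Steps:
(F(10) + 3351) + (-583 + 201) = (-19/10 + 3351) + (-583 + 201) = (-19*1/10 + 3351) - 382 = (-19/10 + 3351) - 382 = 33491/10 - 382 = 29671/10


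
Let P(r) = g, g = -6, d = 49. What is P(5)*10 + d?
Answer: -11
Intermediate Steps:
P(r) = -6
P(5)*10 + d = -6*10 + 49 = -60 + 49 = -11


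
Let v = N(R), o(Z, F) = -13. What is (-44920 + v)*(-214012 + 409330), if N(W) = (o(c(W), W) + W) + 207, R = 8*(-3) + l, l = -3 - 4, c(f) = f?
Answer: -8741847726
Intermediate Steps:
l = -7
R = -31 (R = 8*(-3) - 7 = -24 - 7 = -31)
N(W) = 194 + W (N(W) = (-13 + W) + 207 = 194 + W)
v = 163 (v = 194 - 31 = 163)
(-44920 + v)*(-214012 + 409330) = (-44920 + 163)*(-214012 + 409330) = -44757*195318 = -8741847726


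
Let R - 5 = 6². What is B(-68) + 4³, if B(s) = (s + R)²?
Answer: 793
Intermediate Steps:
R = 41 (R = 5 + 6² = 5 + 36 = 41)
B(s) = (41 + s)² (B(s) = (s + 41)² = (41 + s)²)
B(-68) + 4³ = (41 - 68)² + 4³ = (-27)² + 64 = 729 + 64 = 793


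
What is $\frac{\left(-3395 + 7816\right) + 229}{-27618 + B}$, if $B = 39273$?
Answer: $\frac{310}{777} \approx 0.39897$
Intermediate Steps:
$\frac{\left(-3395 + 7816\right) + 229}{-27618 + B} = \frac{\left(-3395 + 7816\right) + 229}{-27618 + 39273} = \frac{4421 + 229}{11655} = 4650 \cdot \frac{1}{11655} = \frac{310}{777}$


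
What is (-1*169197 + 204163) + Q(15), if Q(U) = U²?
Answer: 35191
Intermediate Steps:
(-1*169197 + 204163) + Q(15) = (-1*169197 + 204163) + 15² = (-169197 + 204163) + 225 = 34966 + 225 = 35191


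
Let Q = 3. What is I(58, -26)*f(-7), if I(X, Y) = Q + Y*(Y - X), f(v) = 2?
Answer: 4374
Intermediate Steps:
I(X, Y) = 3 + Y*(Y - X)
I(58, -26)*f(-7) = (3 + (-26)² - 1*58*(-26))*2 = (3 + 676 + 1508)*2 = 2187*2 = 4374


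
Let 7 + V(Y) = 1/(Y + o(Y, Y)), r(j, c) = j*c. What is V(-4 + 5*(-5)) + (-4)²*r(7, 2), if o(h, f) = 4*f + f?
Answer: 37757/174 ≈ 216.99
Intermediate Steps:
o(h, f) = 5*f
r(j, c) = c*j
V(Y) = -7 + 1/(6*Y) (V(Y) = -7 + 1/(Y + 5*Y) = -7 + 1/(6*Y))
V(-4 + 5*(-5)) + (-4)²*r(7, 2) = (-7 + 1/(6*(-4 + 5*(-5)))) + (-4)²*(2*7) = (-7 + 1/(6*(-4 - 25))) + 16*14 = (-7 + (⅙)/(-29)) + 224 = (-7 + (⅙)*(-1/29)) + 224 = (-7 - 1/174) + 224 = -1219/174 + 224 = 37757/174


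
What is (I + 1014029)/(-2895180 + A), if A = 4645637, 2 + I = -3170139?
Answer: -2156112/1750457 ≈ -1.2317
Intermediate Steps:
I = -3170141 (I = -2 - 3170139 = -3170141)
(I + 1014029)/(-2895180 + A) = (-3170141 + 1014029)/(-2895180 + 4645637) = -2156112/1750457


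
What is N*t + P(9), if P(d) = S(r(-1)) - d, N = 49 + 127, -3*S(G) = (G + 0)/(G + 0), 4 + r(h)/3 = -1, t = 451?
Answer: 238100/3 ≈ 79367.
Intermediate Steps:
r(h) = -15 (r(h) = -12 + 3*(-1) = -12 - 3 = -15)
S(G) = -1/3 (S(G) = -(G + 0)/(3*(G + 0)) = -G/(3*G) = -1/3*1 = -1/3)
N = 176
P(d) = -1/3 - d
N*t + P(9) = 176*451 + (-1/3 - 1*9) = 79376 + (-1/3 - 9) = 79376 - 28/3 = 238100/3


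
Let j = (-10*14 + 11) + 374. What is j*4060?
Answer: 994700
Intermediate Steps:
j = 245 (j = (-140 + 11) + 374 = -129 + 374 = 245)
j*4060 = 245*4060 = 994700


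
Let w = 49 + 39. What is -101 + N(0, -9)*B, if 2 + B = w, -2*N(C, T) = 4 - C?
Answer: -273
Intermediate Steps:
N(C, T) = -2 + C/2 (N(C, T) = -(4 - C)/2 = -2 + C/2)
w = 88
B = 86 (B = -2 + 88 = 86)
-101 + N(0, -9)*B = -101 + (-2 + (½)*0)*86 = -101 + (-2 + 0)*86 = -101 - 2*86 = -101 - 172 = -273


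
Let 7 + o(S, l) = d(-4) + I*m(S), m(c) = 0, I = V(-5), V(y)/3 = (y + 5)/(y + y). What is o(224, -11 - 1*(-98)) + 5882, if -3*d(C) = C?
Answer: 17629/3 ≈ 5876.3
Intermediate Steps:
V(y) = 3*(5 + y)/(2*y) (V(y) = 3*((y + 5)/(y + y)) = 3*((5 + y)/((2*y))) = 3*((5 + y)*(1/(2*y))) = 3*((5 + y)/(2*y)) = 3*(5 + y)/(2*y))
I = 0 (I = (3/2)*(5 - 5)/(-5) = (3/2)*(-⅕)*0 = 0)
d(C) = -C/3
o(S, l) = -17/3 (o(S, l) = -7 + (-⅓*(-4) + 0*0) = -7 + (4/3 + 0) = -7 + 4/3 = -17/3)
o(224, -11 - 1*(-98)) + 5882 = -17/3 + 5882 = 17629/3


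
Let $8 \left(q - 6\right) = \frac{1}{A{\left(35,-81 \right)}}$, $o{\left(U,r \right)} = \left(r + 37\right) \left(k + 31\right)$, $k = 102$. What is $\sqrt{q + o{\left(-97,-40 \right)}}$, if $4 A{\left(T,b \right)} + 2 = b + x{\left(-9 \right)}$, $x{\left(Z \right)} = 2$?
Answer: $\frac{i \sqrt{127334}}{18} \approx 19.824 i$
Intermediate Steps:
$o{\left(U,r \right)} = 4921 + 133 r$ ($o{\left(U,r \right)} = \left(r + 37\right) \left(102 + 31\right) = \left(37 + r\right) 133 = 4921 + 133 r$)
$A{\left(T,b \right)} = \frac{b}{4}$ ($A{\left(T,b \right)} = - \frac{1}{2} + \frac{b + 2}{4} = - \frac{1}{2} + \frac{2 + b}{4} = - \frac{1}{2} + \left(\frac{1}{2} + \frac{b}{4}\right) = \frac{b}{4}$)
$q = \frac{971}{162}$ ($q = 6 + \frac{1}{8 \cdot \frac{1}{4} \left(-81\right)} = 6 + \frac{1}{8 \left(- \frac{81}{4}\right)} = 6 + \frac{1}{8} \left(- \frac{4}{81}\right) = 6 - \frac{1}{162} = \frac{971}{162} \approx 5.9938$)
$\sqrt{q + o{\left(-97,-40 \right)}} = \sqrt{\frac{971}{162} + \left(4921 + 133 \left(-40\right)\right)} = \sqrt{\frac{971}{162} + \left(4921 - 5320\right)} = \sqrt{\frac{971}{162} - 399} = \sqrt{- \frac{63667}{162}} = \frac{i \sqrt{127334}}{18}$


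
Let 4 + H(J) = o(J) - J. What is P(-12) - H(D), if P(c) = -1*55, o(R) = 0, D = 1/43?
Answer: -2192/43 ≈ -50.977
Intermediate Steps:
D = 1/43 ≈ 0.023256
H(J) = -4 - J (H(J) = -4 + (0 - J) = -4 - J)
P(c) = -55
P(-12) - H(D) = -55 - (-4 - 1*1/43) = -55 - (-4 - 1/43) = -55 - 1*(-173/43) = -55 + 173/43 = -2192/43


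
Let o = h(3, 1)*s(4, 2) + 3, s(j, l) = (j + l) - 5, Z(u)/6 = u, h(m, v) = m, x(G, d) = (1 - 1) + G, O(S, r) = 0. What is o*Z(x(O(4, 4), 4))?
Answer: 0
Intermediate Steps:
x(G, d) = G (x(G, d) = 0 + G = G)
Z(u) = 6*u
s(j, l) = -5 + j + l
o = 6 (o = 3*(-5 + 4 + 2) + 3 = 3*1 + 3 = 3 + 3 = 6)
o*Z(x(O(4, 4), 4)) = 6*(6*0) = 6*0 = 0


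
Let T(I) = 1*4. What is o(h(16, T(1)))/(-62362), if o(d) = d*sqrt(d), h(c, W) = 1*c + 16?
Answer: -64*sqrt(2)/31181 ≈ -0.0029027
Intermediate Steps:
T(I) = 4
h(c, W) = 16 + c (h(c, W) = c + 16 = 16 + c)
o(d) = d**(3/2)
o(h(16, T(1)))/(-62362) = (16 + 16)**(3/2)/(-62362) = 32**(3/2)*(-1/62362) = (128*sqrt(2))*(-1/62362) = -64*sqrt(2)/31181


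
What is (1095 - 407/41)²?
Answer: 1979182144/1681 ≈ 1.1774e+6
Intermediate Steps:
(1095 - 407/41)² = (44488/41)² = 1979182144/1681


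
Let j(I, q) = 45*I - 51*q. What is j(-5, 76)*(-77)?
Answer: 315777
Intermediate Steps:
j(I, q) = -51*q + 45*I
j(-5, 76)*(-77) = (-51*76 + 45*(-5))*(-77) = (-3876 - 225)*(-77) = -4101*(-77) = 315777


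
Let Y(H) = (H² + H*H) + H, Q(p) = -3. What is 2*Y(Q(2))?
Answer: 30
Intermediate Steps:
Y(H) = H + 2*H² (Y(H) = (H² + H²) + H = 2*H² + H = H + 2*H²)
2*Y(Q(2)) = 2*(-3*(1 + 2*(-3))) = 2*(-3*(1 - 6)) = 2*(-3*(-5)) = 2*15 = 30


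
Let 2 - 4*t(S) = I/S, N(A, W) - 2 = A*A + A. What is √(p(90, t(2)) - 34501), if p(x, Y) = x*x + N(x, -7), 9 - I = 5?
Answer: I*√18209 ≈ 134.94*I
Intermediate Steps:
I = 4 (I = 9 - 1*5 = 9 - 5 = 4)
N(A, W) = 2 + A + A² (N(A, W) = 2 + (A*A + A) = 2 + (A² + A) = 2 + (A + A²) = 2 + A + A²)
t(S) = ½ - 1/S
p(x, Y) = 2 + x + 2*x² (p(x, Y) = x*x + (2 + x + x²) = x² + (2 + x + x²) = 2 + x + 2*x²)
√(p(90, t(2)) - 34501) = √((2 + 90 + 2*90²) - 34501) = √((2 + 90 + 2*8100) - 34501) = √((2 + 90 + 16200) - 34501) = √(16292 - 34501) = √(-18209) = I*√18209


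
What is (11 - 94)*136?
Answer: -11288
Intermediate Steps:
(11 - 94)*136 = -83*136 = -11288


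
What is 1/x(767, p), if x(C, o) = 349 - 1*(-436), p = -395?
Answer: 1/785 ≈ 0.0012739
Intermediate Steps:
x(C, o) = 785 (x(C, o) = 349 + 436 = 785)
1/x(767, p) = 1/785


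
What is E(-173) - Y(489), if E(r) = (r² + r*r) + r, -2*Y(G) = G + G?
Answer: 60174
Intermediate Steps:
Y(G) = -G (Y(G) = -(G + G)/2 = -G)
E(r) = r + 2*r² (E(r) = (r² + r²) + r = 2*r² + r = r + 2*r²)
E(-173) - Y(489) = -173*(1 + 2*(-173)) - (-1)*489 = -173*(1 - 346) - 1*(-489) = -173*(-345) + 489 = 59685 + 489 = 60174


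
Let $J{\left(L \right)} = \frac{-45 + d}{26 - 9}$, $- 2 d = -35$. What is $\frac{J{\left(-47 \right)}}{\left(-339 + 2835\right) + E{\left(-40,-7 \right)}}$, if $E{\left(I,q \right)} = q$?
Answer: $- \frac{55}{84626} \approx -0.00064992$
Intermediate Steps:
$d = \frac{35}{2}$ ($d = \left(- \frac{1}{2}\right) \left(-35\right) = \frac{35}{2} \approx 17.5$)
$J{\left(L \right)} = - \frac{55}{34}$ ($J{\left(L \right)} = \frac{-45 + \frac{35}{2}}{26 - 9} = - \frac{55}{2 \cdot 17} = \left(- \frac{55}{2}\right) \frac{1}{17} = - \frac{55}{34}$)
$\frac{J{\left(-47 \right)}}{\left(-339 + 2835\right) + E{\left(-40,-7 \right)}} = - \frac{55}{34 \left(\left(-339 + 2835\right) - 7\right)} = - \frac{55}{34 \left(2496 - 7\right)} = - \frac{55}{34 \cdot 2489} = \left(- \frac{55}{34}\right) \frac{1}{2489} = - \frac{55}{84626}$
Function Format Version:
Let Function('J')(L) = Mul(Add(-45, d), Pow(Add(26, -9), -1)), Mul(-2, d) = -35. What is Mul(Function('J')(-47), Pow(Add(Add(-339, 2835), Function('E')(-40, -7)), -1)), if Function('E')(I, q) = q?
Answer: Rational(-55, 84626) ≈ -0.00064992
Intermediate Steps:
d = Rational(35, 2) (d = Mul(Rational(-1, 2), -35) = Rational(35, 2) ≈ 17.500)
Function('J')(L) = Rational(-55, 34) (Function('J')(L) = Mul(Add(-45, Rational(35, 2)), Pow(Add(26, -9), -1)) = Mul(Rational(-55, 2), Pow(17, -1)) = Mul(Rational(-55, 2), Rational(1, 17)) = Rational(-55, 34))
Mul(Function('J')(-47), Pow(Add(Add(-339, 2835), Function('E')(-40, -7)), -1)) = Mul(Rational(-55, 34), Pow(Add(Add(-339, 2835), -7), -1)) = Mul(Rational(-55, 34), Pow(Add(2496, -7), -1)) = Mul(Rational(-55, 34), Pow(2489, -1)) = Mul(Rational(-55, 34), Rational(1, 2489)) = Rational(-55, 84626)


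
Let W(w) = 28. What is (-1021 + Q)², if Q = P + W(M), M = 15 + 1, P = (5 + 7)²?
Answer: 720801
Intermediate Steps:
P = 144 (P = 12² = 144)
M = 16
Q = 172 (Q = 144 + 28 = 172)
(-1021 + Q)² = (-1021 + 172)² = (-849)² = 720801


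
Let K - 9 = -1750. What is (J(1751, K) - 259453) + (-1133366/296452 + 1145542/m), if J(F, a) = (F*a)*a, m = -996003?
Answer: 60270409208964447211/11356426206 ≈ 5.3072e+9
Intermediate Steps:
K = -1741 (K = 9 - 1750 = -1741)
J(F, a) = F*a²
(J(1751, K) - 259453) + (-1133366/296452 + 1145542/m) = (1751*(-1741)² - 259453) + (-1133366/296452 + 1145542/(-996003)) = (1751*3031081 - 259453) + (-1133366*1/296452 + 1145542*(-1/996003)) = (5307422831 - 259453) + (-43591/11402 - 1145542/996003) = 5307163378 - 56478236657/11356426206 = 60270409208964447211/11356426206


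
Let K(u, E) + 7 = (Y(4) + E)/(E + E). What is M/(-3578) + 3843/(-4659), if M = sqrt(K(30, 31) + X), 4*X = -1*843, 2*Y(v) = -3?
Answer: -1281/1553 - I*sqrt(835202)/221836 ≈ -0.82485 - 0.0041197*I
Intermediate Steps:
Y(v) = -3/2 (Y(v) = (1/2)*(-3) = -3/2)
K(u, E) = -7 + (-3/2 + E)/(2*E) (K(u, E) = -7 + (-3/2 + E)/(E + E) = -7 + (-3/2 + E)/((2*E)) = -7 + (-3/2 + E)*(1/(2*E)) = -7 + (-3/2 + E)/(2*E))
X = -843/4 (X = (-1*843)/4 = (1/4)*(-843) = -843/4 ≈ -210.75)
M = I*sqrt(835202)/62 (M = sqrt((1/4)*(-3 - 26*31)/31 - 843/4) = sqrt((1/4)*(1/31)*(-3 - 806) - 843/4) = sqrt((1/4)*(1/31)*(-809) - 843/4) = sqrt(-809/124 - 843/4) = sqrt(-13471/62) = I*sqrt(835202)/62 ≈ 14.74*I)
M/(-3578) + 3843/(-4659) = (I*sqrt(835202)/62)/(-3578) + 3843/(-4659) = (I*sqrt(835202)/62)*(-1/3578) + 3843*(-1/4659) = -I*sqrt(835202)/221836 - 1281/1553 = -1281/1553 - I*sqrt(835202)/221836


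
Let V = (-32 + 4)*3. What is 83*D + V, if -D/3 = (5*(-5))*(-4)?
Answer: -24984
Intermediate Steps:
V = -84 (V = -28*3 = -84)
D = -300 (D = -3*5*(-5)*(-4) = -(-75)*(-4) = -3*100 = -300)
83*D + V = 83*(-300) - 84 = -24900 - 84 = -24984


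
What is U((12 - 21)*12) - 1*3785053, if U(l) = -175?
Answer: -3785228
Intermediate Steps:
U((12 - 21)*12) - 1*3785053 = -175 - 1*3785053 = -175 - 3785053 = -3785228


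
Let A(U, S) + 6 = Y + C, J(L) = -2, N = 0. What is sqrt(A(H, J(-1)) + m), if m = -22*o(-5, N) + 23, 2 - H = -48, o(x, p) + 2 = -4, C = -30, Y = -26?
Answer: sqrt(93) ≈ 9.6436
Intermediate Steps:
o(x, p) = -6 (o(x, p) = -2 - 4 = -6)
H = 50 (H = 2 - 1*(-48) = 2 + 48 = 50)
A(U, S) = -62 (A(U, S) = -6 + (-26 - 30) = -6 - 56 = -62)
m = 155 (m = -22*(-6) + 23 = 132 + 23 = 155)
sqrt(A(H, J(-1)) + m) = sqrt(-62 + 155) = sqrt(93)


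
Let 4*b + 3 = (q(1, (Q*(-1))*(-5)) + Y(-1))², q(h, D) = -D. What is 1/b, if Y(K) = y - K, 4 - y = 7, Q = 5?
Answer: 2/363 ≈ 0.0055096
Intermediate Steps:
y = -3 (y = 4 - 1*7 = 4 - 7 = -3)
Y(K) = -3 - K
b = 363/2 (b = -¾ + (-5*(-1)*(-5) + (-3 - 1*(-1)))²/4 = -¾ + (-(-5)*(-5) + (-3 + 1))²/4 = -¾ + (-1*25 - 2)²/4 = -¾ + (-25 - 2)²/4 = -¾ + (¼)*(-27)² = -¾ + (¼)*729 = -¾ + 729/4 = 363/2 ≈ 181.50)
1/b = 1/(363/2) = 2/363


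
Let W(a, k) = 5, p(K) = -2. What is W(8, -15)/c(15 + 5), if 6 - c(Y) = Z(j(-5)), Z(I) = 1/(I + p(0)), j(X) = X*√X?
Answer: 3880/4669 + 25*I*√5/4669 ≈ 0.83101 + 0.011973*I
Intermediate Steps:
j(X) = X^(3/2)
Z(I) = 1/(-2 + I) (Z(I) = 1/(I - 2) = 1/(-2 + I))
c(Y) = 6 - 1/(-2 - 5*I*√5) (c(Y) = 6 - 1/(-2 + (-5)^(3/2)) = 6 - 1/(-2 - 5*I*√5))
W(8, -15)/c(15 + 5) = 5/(776/129 - 5*I*√5/129)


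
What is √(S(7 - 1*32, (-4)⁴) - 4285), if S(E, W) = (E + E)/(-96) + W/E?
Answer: I*√15460989/60 ≈ 65.534*I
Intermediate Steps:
S(E, W) = -E/48 + W/E (S(E, W) = (2*E)*(-1/96) + W/E = -E/48 + W/E)
√(S(7 - 1*32, (-4)⁴) - 4285) = √((-(7 - 1*32)/48 + (-4)⁴/(7 - 1*32)) - 4285) = √((-(7 - 32)/48 + 256/(7 - 32)) - 4285) = √((-1/48*(-25) + 256/(-25)) - 4285) = √((25/48 + 256*(-1/25)) - 4285) = √((25/48 - 256/25) - 4285) = √(-11663/1200 - 4285) = √(-5153663/1200) = I*√15460989/60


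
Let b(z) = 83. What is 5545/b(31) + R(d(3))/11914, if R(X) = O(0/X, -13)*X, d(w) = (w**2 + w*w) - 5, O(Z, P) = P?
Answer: 66049103/988862 ≈ 66.793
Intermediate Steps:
d(w) = -5 + 2*w**2 (d(w) = (w**2 + w**2) - 5 = 2*w**2 - 5 = -5 + 2*w**2)
R(X) = -13*X
5545/b(31) + R(d(3))/11914 = 5545/83 - 13*(-5 + 2*3**2)/11914 = 5545*(1/83) - 13*(-5 + 2*9)*(1/11914) = 5545/83 - 13*(-5 + 18)*(1/11914) = 5545/83 - 13*13*(1/11914) = 5545/83 - 169*1/11914 = 5545/83 - 169/11914 = 66049103/988862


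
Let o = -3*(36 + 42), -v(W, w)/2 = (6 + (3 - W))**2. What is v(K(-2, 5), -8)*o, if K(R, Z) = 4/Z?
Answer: 786708/25 ≈ 31468.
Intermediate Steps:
v(W, w) = -2*(9 - W)**2 (v(W, w) = -2*(6 + (3 - W))**2 = -2*(9 - W)**2)
o = -234 (o = -3*78 = -234)
v(K(-2, 5), -8)*o = -2*(-9 + 4/5)**2*(-234) = -2*(-41/5)**2*(-234) = -2*1681/25*(-234) = -3362/25*(-234) = 786708/25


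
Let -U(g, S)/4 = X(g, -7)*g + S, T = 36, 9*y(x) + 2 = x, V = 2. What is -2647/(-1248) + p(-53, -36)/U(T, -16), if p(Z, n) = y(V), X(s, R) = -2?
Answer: 2647/1248 ≈ 2.1210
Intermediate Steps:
y(x) = -2/9 + x/9
p(Z, n) = 0 (p(Z, n) = -2/9 + (⅑)*2 = -2/9 + 2/9 = 0)
U(g, S) = -4*S + 8*g (U(g, S) = -4*(-2*g + S) = -4*(S - 2*g) = -4*S + 8*g)
-2647/(-1248) + p(-53, -36)/U(T, -16) = -2647/(-1248) + 0/(-4*(-16) + 8*36) = -2647*(-1/1248) + 0/(64 + 288) = 2647/1248 + 0/352 = 2647/1248 + 0*(1/352) = 2647/1248 + 0 = 2647/1248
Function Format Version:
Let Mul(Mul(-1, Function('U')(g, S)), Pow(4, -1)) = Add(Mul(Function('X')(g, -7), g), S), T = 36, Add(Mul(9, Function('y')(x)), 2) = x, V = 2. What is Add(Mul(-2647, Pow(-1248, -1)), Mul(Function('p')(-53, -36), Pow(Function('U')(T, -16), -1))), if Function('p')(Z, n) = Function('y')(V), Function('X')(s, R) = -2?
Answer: Rational(2647, 1248) ≈ 2.1210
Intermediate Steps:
Function('y')(x) = Add(Rational(-2, 9), Mul(Rational(1, 9), x))
Function('p')(Z, n) = 0 (Function('p')(Z, n) = Add(Rational(-2, 9), Mul(Rational(1, 9), 2)) = Add(Rational(-2, 9), Rational(2, 9)) = 0)
Function('U')(g, S) = Add(Mul(-4, S), Mul(8, g)) (Function('U')(g, S) = Mul(-4, Add(Mul(-2, g), S)) = Mul(-4, Add(S, Mul(-2, g))) = Add(Mul(-4, S), Mul(8, g)))
Add(Mul(-2647, Pow(-1248, -1)), Mul(Function('p')(-53, -36), Pow(Function('U')(T, -16), -1))) = Add(Mul(-2647, Pow(-1248, -1)), Mul(0, Pow(Add(Mul(-4, -16), Mul(8, 36)), -1))) = Add(Mul(-2647, Rational(-1, 1248)), Mul(0, Pow(Add(64, 288), -1))) = Add(Rational(2647, 1248), Mul(0, Pow(352, -1))) = Add(Rational(2647, 1248), Mul(0, Rational(1, 352))) = Add(Rational(2647, 1248), 0) = Rational(2647, 1248)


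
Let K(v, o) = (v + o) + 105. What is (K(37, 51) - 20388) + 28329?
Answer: 8134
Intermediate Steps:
K(v, o) = 105 + o + v (K(v, o) = (o + v) + 105 = 105 + o + v)
(K(37, 51) - 20388) + 28329 = ((105 + 51 + 37) - 20388) + 28329 = (193 - 20388) + 28329 = -20195 + 28329 = 8134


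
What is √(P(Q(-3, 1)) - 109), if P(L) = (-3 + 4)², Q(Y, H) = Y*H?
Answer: 6*I*√3 ≈ 10.392*I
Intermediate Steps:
Q(Y, H) = H*Y
P(L) = 1 (P(L) = 1² = 1)
√(P(Q(-3, 1)) - 109) = √(1 - 109) = √(-108) = 6*I*√3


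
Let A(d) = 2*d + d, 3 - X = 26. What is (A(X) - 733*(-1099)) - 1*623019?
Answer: 182479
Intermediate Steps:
X = -23 (X = 3 - 1*26 = 3 - 26 = -23)
A(d) = 3*d
(A(X) - 733*(-1099)) - 1*623019 = (3*(-23) - 733*(-1099)) - 1*623019 = (-69 + 805567) - 623019 = 805498 - 623019 = 182479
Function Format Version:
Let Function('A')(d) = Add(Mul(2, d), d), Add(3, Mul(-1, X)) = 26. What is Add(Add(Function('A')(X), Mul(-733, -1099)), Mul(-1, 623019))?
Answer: 182479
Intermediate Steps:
X = -23 (X = Add(3, Mul(-1, 26)) = Add(3, -26) = -23)
Function('A')(d) = Mul(3, d)
Add(Add(Function('A')(X), Mul(-733, -1099)), Mul(-1, 623019)) = Add(Add(Mul(3, -23), Mul(-733, -1099)), Mul(-1, 623019)) = Add(Add(-69, 805567), -623019) = Add(805498, -623019) = 182479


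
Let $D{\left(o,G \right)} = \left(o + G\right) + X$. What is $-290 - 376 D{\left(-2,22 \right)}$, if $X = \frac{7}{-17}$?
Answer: $- \frac{130138}{17} \approx -7655.2$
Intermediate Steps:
$X = - \frac{7}{17}$ ($X = 7 \left(- \frac{1}{17}\right) = - \frac{7}{17} \approx -0.41176$)
$D{\left(o,G \right)} = - \frac{7}{17} + G + o$ ($D{\left(o,G \right)} = \left(o + G\right) - \frac{7}{17} = \left(G + o\right) - \frac{7}{17} = - \frac{7}{17} + G + o$)
$-290 - 376 D{\left(-2,22 \right)} = -290 - 376 \left(- \frac{7}{17} + 22 - 2\right) = -290 - \frac{125208}{17} = - \frac{130138}{17}$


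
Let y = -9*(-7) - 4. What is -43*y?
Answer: -2537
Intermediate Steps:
y = 59 (y = 63 - 4 = 59)
-43*y = -43*59 = -2537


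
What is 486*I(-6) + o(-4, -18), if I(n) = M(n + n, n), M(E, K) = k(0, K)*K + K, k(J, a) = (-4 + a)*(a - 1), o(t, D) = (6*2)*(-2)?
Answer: -207060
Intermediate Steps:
o(t, D) = -24 (o(t, D) = 12*(-2) = -24)
k(J, a) = (-1 + a)*(-4 + a) (k(J, a) = (-4 + a)*(-1 + a) = (-1 + a)*(-4 + a))
M(E, K) = K + K*(4 + K**2 - 5*K) (M(E, K) = (4 + K**2 - 5*K)*K + K = K*(4 + K**2 - 5*K) + K = K + K*(4 + K**2 - 5*K))
I(n) = n*(5 + n**2 - 5*n)
486*I(-6) + o(-4, -18) = 486*(-6*(5 + (-6)**2 - 5*(-6))) - 24 = 486*(-6*(5 + 36 + 30)) - 24 = 486*(-6*71) - 24 = 486*(-426) - 24 = -207036 - 24 = -207060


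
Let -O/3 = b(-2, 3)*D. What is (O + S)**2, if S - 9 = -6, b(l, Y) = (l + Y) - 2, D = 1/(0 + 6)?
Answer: 49/4 ≈ 12.250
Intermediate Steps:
D = 1/6 ≈ 0.16667
b(l, Y) = -2 + Y + l (b(l, Y) = (Y + l) - 2 = -2 + Y + l)
S = 3 (S = 9 - 6 = 3)
O = 1/2 (O = -3*(-2 + 3 - 2)/6 = -(-3)/6 = -3*(-1/6) = 1/2 ≈ 0.50000)
(O + S)**2 = (1/2 + 3)**2 = (7/2)**2 = 49/4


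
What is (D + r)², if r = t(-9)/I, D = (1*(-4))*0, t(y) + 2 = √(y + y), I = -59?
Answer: (2 - 3*I*√2)²/3481 ≈ -0.0040218 - 0.0048752*I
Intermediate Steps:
t(y) = -2 + √2*√y (t(y) = -2 + √(y + y) = -2 + √(2*y) = -2 + √2*√y)
D = 0 (D = -4*0 = 0)
r = 2/59 - 3*I*√2/59 (r = (-2 + √2*√(-9))/(-59) = (-2 + √2*(3*I))*(-1/59) = (-2 + 3*I*√2)*(-1/59) = 2/59 - 3*I*√2/59 ≈ 0.033898 - 0.071909*I)
(D + r)² = (0 + (2/59 - 3*I*√2/59))² = (2/59 - 3*I*√2/59)²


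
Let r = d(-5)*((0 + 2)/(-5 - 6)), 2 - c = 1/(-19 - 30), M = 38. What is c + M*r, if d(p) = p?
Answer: 19709/539 ≈ 36.566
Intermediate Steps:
c = 99/49 (c = 2 - 1/(-19 - 30) = 2 - 1/(-49) = 2 - 1*(-1/49) = 2 + 1/49 = 99/49 ≈ 2.0204)
r = 10/11 (r = -5*(0 + 2)/(-5 - 6) = -10/(-11) = -10*(-1)/11 = -5*(-2/11) = 10/11 ≈ 0.90909)
c + M*r = 99/49 + 38*(10/11) = 99/49 + 380/11 = 19709/539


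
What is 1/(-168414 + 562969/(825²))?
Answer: -61875/10420565071 ≈ -5.9378e-6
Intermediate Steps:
1/(-168414 + 562969/(825²)) = 1/(-168414 + 562969/680625) = 1/(-168414 + 562969*(1/680625)) = 1/(-168414 + 51179/61875) = 1/(-10420565071/61875) = -61875/10420565071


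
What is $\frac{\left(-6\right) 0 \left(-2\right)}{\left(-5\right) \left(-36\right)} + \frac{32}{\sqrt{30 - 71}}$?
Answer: $- \frac{32 i \sqrt{41}}{41} \approx - 4.9976 i$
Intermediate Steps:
$\frac{\left(-6\right) 0 \left(-2\right)}{\left(-5\right) \left(-36\right)} + \frac{32}{\sqrt{30 - 71}} = \frac{0 \left(-2\right)}{180} + \frac{32}{\sqrt{-41}} = 0 \cdot \frac{1}{180} + \frac{32}{i \sqrt{41}} = 0 + 32 \left(- \frac{i \sqrt{41}}{41}\right) = 0 - \frac{32 i \sqrt{41}}{41} = - \frac{32 i \sqrt{41}}{41}$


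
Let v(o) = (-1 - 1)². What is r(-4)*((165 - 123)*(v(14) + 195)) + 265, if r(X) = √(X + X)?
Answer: 265 + 16716*I*√2 ≈ 265.0 + 23640.0*I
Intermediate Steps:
v(o) = 4 (v(o) = (-2)² = 4)
r(X) = √2*√X (r(X) = √(2*X) = √2*√X)
r(-4)*((165 - 123)*(v(14) + 195)) + 265 = (√2*√(-4))*((165 - 123)*(4 + 195)) + 265 = (√2*(2*I))*(42*199) + 265 = (2*I*√2)*8358 + 265 = 16716*I*√2 + 265 = 265 + 16716*I*√2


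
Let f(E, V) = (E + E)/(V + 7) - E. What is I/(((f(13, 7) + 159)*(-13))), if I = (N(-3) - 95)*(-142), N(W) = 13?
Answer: -81508/13455 ≈ -6.0578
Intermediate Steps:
f(E, V) = -E + 2*E/(7 + V) (f(E, V) = (2*E)/(7 + V) - E = 2*E/(7 + V) - E = -E + 2*E/(7 + V))
I = 11644 (I = (13 - 95)*(-142) = -82*(-142) = 11644)
I/(((f(13, 7) + 159)*(-13))) = 11644/(((-1*13*(5 + 7)/(7 + 7) + 159)*(-13))) = 11644/(((-1*13*12/14 + 159)*(-13))) = 11644/(((-1*13*1/14*12 + 159)*(-13))) = 11644/(((-78/7 + 159)*(-13))) = 11644/(((1035/7)*(-13))) = 11644/(-13455/7) = 11644*(-7/13455) = -81508/13455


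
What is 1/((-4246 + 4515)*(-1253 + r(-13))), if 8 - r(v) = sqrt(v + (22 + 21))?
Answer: -83/27796577 + sqrt(30)/416948655 ≈ -2.9728e-6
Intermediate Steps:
r(v) = 8 - sqrt(43 + v) (r(v) = 8 - sqrt(v + (22 + 21)) = 8 - sqrt(v + 43) = 8 - sqrt(43 + v))
1/((-4246 + 4515)*(-1253 + r(-13))) = 1/((-4246 + 4515)*(-1253 + (8 - sqrt(43 - 13)))) = 1/(269*(-1253 + (8 - sqrt(30)))) = 1/(269*(-1245 - sqrt(30))) = 1/(-334905 - 269*sqrt(30))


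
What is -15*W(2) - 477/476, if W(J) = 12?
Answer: -86157/476 ≈ -181.00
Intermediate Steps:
-15*W(2) - 477/476 = -15*12 - 477/476 = -180 - 477*1/476 = -180 - 477/476 = -86157/476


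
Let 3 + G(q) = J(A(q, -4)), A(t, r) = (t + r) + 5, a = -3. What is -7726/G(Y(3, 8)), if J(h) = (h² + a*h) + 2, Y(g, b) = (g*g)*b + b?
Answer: -7726/6317 ≈ -1.2230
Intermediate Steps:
Y(g, b) = b + b*g² (Y(g, b) = g²*b + b = b*g² + b = b + b*g²)
A(t, r) = 5 + r + t (A(t, r) = (r + t) + 5 = 5 + r + t)
J(h) = 2 + h² - 3*h (J(h) = (h² - 3*h) + 2 = 2 + h² - 3*h)
G(q) = -4 + (1 + q)² - 3*q (G(q) = -3 + (2 + (5 - 4 + q)² - 3*(5 - 4 + q)) = -3 + (2 + (1 + q)² - 3*(1 + q)) = -3 + (2 + (1 + q)² + (-3 - 3*q)) = -3 + (-1 + (1 + q)² - 3*q) = -4 + (1 + q)² - 3*q)
-7726/G(Y(3, 8)) = -7726/(-3 + (8*(1 + 3²))² - 8*(1 + 3²)) = -7726/(-3 + (8*(1 + 9))² - 8*(1 + 9)) = -7726/(-3 + (8*10)² - 8*10) = -7726/(-3 + 80² - 1*80) = -7726/(-3 + 6400 - 80) = -7726/6317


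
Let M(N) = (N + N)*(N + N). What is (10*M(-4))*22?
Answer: 14080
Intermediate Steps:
M(N) = 4*N² (M(N) = (2*N)*(2*N) = 4*N²)
(10*M(-4))*22 = (10*(4*(-4)²))*22 = (10*(4*16))*22 = (10*64)*22 = 640*22 = 14080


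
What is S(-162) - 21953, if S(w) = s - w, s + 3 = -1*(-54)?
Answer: -21740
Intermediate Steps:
s = 51 (s = -3 - 1*(-54) = -3 + 54 = 51)
S(w) = 51 - w
S(-162) - 21953 = (51 - 1*(-162)) - 21953 = (51 + 162) - 21953 = 213 - 21953 = -21740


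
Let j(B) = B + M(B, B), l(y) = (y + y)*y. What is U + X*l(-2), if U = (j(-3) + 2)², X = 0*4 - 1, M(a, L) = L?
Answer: 8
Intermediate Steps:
l(y) = 2*y² (l(y) = (2*y)*y = 2*y²)
X = -1 (X = 0 - 1 = -1)
j(B) = 2*B (j(B) = B + B = 2*B)
U = 16 (U = (2*(-3) + 2)² = (-6 + 2)² = (-4)² = 16)
U + X*l(-2) = 16 - 2*(-2)² = 16 - 2*4 = 16 - 1*8 = 16 - 8 = 8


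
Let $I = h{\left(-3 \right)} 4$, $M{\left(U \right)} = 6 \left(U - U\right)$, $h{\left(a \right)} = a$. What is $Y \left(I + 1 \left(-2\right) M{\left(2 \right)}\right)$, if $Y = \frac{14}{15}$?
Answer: $- \frac{56}{5} \approx -11.2$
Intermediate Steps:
$M{\left(U \right)} = 0$ ($M{\left(U \right)} = 6 \cdot 0 = 0$)
$Y = \frac{14}{15}$ ($Y = 14 \cdot \frac{1}{15} = \frac{14}{15} \approx 0.93333$)
$I = -12$ ($I = \left(-3\right) 4 = -12$)
$Y \left(I + 1 \left(-2\right) M{\left(2 \right)}\right) = \frac{14 \left(-12 + 1 \left(-2\right) 0\right)}{15} = \frac{14 \left(-12 - 0\right)}{15} = \frac{14 \left(-12 + 0\right)}{15} = \frac{14}{15} \left(-12\right) = - \frac{56}{5}$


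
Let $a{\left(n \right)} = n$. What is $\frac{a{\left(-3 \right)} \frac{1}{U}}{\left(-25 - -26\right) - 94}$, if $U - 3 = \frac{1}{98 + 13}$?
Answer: $\frac{111}{10354} \approx 0.01072$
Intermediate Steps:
$U = \frac{334}{111}$ ($U = 3 + \frac{1}{98 + 13} = 3 + \frac{1}{111} = \frac{334}{111} \approx 3.009$)
$\frac{a{\left(-3 \right)} \frac{1}{U}}{\left(-25 - -26\right) - 94} = \frac{\left(-3\right) \frac{1}{\frac{334}{111}}}{\left(-25 - -26\right) - 94} = \frac{\left(-3\right) \frac{111}{334}}{\left(-25 + 26\right) - 94} = \frac{1}{1 - 94} \left(- \frac{333}{334}\right) = \frac{1}{-93} \left(- \frac{333}{334}\right) = \left(- \frac{1}{93}\right) \left(- \frac{333}{334}\right) = \frac{111}{10354}$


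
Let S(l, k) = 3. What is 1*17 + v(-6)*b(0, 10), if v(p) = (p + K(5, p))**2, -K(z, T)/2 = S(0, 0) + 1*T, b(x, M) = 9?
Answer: 17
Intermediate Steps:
K(z, T) = -6 - 2*T (K(z, T) = -2*(3 + 1*T) = -2*(3 + T) = -6 - 2*T)
v(p) = (-6 - p)**2 (v(p) = (p + (-6 - 2*p))**2 = (-6 - p)**2)
1*17 + v(-6)*b(0, 10) = 1*17 + (6 - 6)**2*9 = 17 + 0**2*9 = 17 + 0*9 = 17 + 0 = 17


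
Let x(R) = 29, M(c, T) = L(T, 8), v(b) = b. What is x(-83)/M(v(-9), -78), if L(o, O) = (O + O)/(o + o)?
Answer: -1131/4 ≈ -282.75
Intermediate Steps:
L(o, O) = O/o (L(o, O) = (2*O)/((2*o)) = (2*O)*(1/(2*o)) = O/o)
M(c, T) = 8/T
x(-83)/M(v(-9), -78) = 29/((8/(-78))) = 29/((8*(-1/78))) = 29/(-4/39) = 29*(-39/4) = -1131/4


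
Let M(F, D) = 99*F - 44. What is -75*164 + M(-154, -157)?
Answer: -27590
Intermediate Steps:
M(F, D) = -44 + 99*F
-75*164 + M(-154, -157) = -75*164 + (-44 + 99*(-154)) = -12300 + (-44 - 15246) = -12300 - 15290 = -27590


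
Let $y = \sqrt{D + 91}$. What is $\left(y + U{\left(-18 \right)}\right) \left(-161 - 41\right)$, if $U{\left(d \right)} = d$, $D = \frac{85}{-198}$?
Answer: $3636 - \frac{101 \sqrt{394526}}{33} \approx 1713.6$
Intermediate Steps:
$D = - \frac{85}{198}$ ($D = 85 \left(- \frac{1}{198}\right) = - \frac{85}{198} \approx -0.42929$)
$y = \frac{\sqrt{394526}}{66}$ ($y = \sqrt{- \frac{85}{198} + 91} = \sqrt{\frac{17933}{198}} = \frac{\sqrt{394526}}{66} \approx 9.5169$)
$\left(y + U{\left(-18 \right)}\right) \left(-161 - 41\right) = \left(\frac{\sqrt{394526}}{66} - 18\right) \left(-161 - 41\right) = \left(-18 + \frac{\sqrt{394526}}{66}\right) \left(-161 - 41\right) = \left(-18 + \frac{\sqrt{394526}}{66}\right) \left(-202\right) = 3636 - \frac{101 \sqrt{394526}}{33}$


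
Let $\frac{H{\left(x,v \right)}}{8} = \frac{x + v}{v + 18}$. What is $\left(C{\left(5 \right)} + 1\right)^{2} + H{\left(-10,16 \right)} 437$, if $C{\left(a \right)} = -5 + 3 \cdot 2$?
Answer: $\frac{10556}{17} \approx 620.94$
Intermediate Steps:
$C{\left(a \right)} = 1$ ($C{\left(a \right)} = -5 + 6 = 1$)
$H{\left(x,v \right)} = \frac{8 \left(v + x\right)}{18 + v}$ ($H{\left(x,v \right)} = 8 \frac{x + v}{v + 18} = 8 \frac{v + x}{18 + v} = \frac{8 \left(v + x\right)}{18 + v}$)
$\left(C{\left(5 \right)} + 1\right)^{2} + H{\left(-10,16 \right)} 437 = \left(1 + 1\right)^{2} + \frac{8 \left(16 - 10\right)}{18 + 16} \cdot 437 = 2^{2} + 8 \cdot \frac{1}{34} \cdot 6 \cdot 437 = 4 + 8 \cdot \frac{1}{34} \cdot 6 \cdot 437 = 4 + \frac{24}{17} \cdot 437 = 4 + \frac{10488}{17} = \frac{10556}{17}$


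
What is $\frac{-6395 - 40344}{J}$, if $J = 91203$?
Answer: $- \frac{6677}{13029} \approx -0.51247$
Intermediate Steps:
$\frac{-6395 - 40344}{J} = \frac{-6395 - 40344}{91203} = \left(-6395 - 40344\right) \frac{1}{91203} = \left(-46739\right) \frac{1}{91203} = - \frac{6677}{13029}$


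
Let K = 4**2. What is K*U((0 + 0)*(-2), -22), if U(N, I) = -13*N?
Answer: 0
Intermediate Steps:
K = 16
K*U((0 + 0)*(-2), -22) = 16*(-13*(0 + 0)*(-2)) = 16*(-0*(-2)) = 16*(-13*0) = 16*0 = 0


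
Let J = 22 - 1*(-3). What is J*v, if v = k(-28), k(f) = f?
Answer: -700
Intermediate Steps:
v = -28
J = 25 (J = 22 + 3 = 25)
J*v = 25*(-28) = -700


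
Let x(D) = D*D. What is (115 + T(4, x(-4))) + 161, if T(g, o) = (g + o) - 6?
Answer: 290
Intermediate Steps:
x(D) = D²
T(g, o) = -6 + g + o
(115 + T(4, x(-4))) + 161 = (115 + (-6 + 4 + (-4)²)) + 161 = (115 + (-6 + 4 + 16)) + 161 = (115 + 14) + 161 = 129 + 161 = 290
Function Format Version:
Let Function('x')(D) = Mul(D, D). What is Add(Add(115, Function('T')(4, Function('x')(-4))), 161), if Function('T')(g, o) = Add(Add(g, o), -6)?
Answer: 290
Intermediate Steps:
Function('x')(D) = Pow(D, 2)
Function('T')(g, o) = Add(-6, g, o)
Add(Add(115, Function('T')(4, Function('x')(-4))), 161) = Add(Add(115, Add(-6, 4, Pow(-4, 2))), 161) = Add(Add(115, Add(-6, 4, 16)), 161) = Add(Add(115, 14), 161) = Add(129, 161) = 290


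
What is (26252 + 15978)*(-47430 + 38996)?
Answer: -356167820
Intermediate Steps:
(26252 + 15978)*(-47430 + 38996) = 42230*(-8434) = -356167820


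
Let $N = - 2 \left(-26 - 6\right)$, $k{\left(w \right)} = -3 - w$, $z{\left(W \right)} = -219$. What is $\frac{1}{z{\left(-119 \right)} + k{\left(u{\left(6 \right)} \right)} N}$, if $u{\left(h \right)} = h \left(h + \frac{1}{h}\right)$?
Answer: $- \frac{1}{2779} \approx -0.00035984$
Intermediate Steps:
$N = 64$ ($N = \left(-2\right) \left(-32\right) = 64$)
$\frac{1}{z{\left(-119 \right)} + k{\left(u{\left(6 \right)} \right)} N} = \frac{1}{-219 + \left(-3 - \left(1 + 6^{2}\right)\right) 64} = \frac{1}{-219 + \left(-3 - \left(1 + 36\right)\right) 64} = \frac{1}{-219 + \left(-3 - 37\right) 64} = \frac{1}{-219 - 2560} = \frac{1}{-2779} = - \frac{1}{2779}$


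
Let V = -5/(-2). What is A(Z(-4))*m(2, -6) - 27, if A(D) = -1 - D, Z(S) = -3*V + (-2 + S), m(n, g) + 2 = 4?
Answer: -2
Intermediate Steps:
m(n, g) = 2 (m(n, g) = -2 + 4 = 2)
V = 5/2 (V = -5*(-½) = 5/2 ≈ 2.5000)
Z(S) = -19/2 + S (Z(S) = -3*5/2 + (-2 + S) = -15/2 + (-2 + S) = -19/2 + S)
A(Z(-4))*m(2, -6) - 27 = (-1 - (-19/2 - 4))*2 - 27 = (-1 - 1*(-27/2))*2 - 27 = (-1 + 27/2)*2 - 27 = (25/2)*2 - 27 = 25 - 27 = -2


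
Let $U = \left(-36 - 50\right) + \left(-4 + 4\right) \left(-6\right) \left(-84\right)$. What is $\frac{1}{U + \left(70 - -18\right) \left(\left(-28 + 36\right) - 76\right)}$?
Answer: $- \frac{1}{6070} \approx -0.00016474$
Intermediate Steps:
$U = -86$ ($U = -86 + 0 \left(-6\right) \left(-84\right) = -86 + 0 \left(-84\right) = -86 + 0 = -86$)
$\frac{1}{U + \left(70 - -18\right) \left(\left(-28 + 36\right) - 76\right)} = \frac{1}{-86 + \left(70 - -18\right) \left(\left(-28 + 36\right) - 76\right)} = \frac{1}{-86 + \left(70 + 18\right) \left(8 - 76\right)} = \frac{1}{-86 + 88 \left(-68\right)} = \frac{1}{-86 - 5984} = \frac{1}{-6070} = - \frac{1}{6070}$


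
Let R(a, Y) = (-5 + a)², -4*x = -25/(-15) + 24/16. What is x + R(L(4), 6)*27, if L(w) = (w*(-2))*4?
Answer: 887093/24 ≈ 36962.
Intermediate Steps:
x = -19/24 (x = -(-25/(-15) + 24/16)/4 = -(-25*(-1/15) + 24*(1/16))/4 = -(5/3 + 3/2)/4 = -¼*19/6 = -19/24 ≈ -0.79167)
L(w) = -8*w (L(w) = -2*w*4 = -8*w)
x + R(L(4), 6)*27 = -19/24 + (-5 - 8*4)²*27 = -19/24 + (-5 - 32)²*27 = -19/24 + (-37)²*27 = -19/24 + 1369*27 = -19/24 + 36963 = 887093/24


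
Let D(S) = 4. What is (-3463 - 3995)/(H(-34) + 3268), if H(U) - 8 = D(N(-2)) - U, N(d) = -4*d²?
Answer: -3729/1657 ≈ -2.2505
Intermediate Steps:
H(U) = 12 - U (H(U) = 8 + (4 - U) = 12 - U)
(-3463 - 3995)/(H(-34) + 3268) = (-3463 - 3995)/((12 - 1*(-34)) + 3268) = -7458/((12 + 34) + 3268) = -7458/(46 + 3268) = -7458/3314 = -7458*1/3314 = -3729/1657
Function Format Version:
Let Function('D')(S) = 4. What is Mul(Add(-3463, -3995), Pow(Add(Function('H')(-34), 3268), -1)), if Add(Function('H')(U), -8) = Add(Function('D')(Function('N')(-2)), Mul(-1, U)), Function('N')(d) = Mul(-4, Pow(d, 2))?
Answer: Rational(-3729, 1657) ≈ -2.2505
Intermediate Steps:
Function('H')(U) = Add(12, Mul(-1, U)) (Function('H')(U) = Add(8, Add(4, Mul(-1, U))) = Add(12, Mul(-1, U)))
Mul(Add(-3463, -3995), Pow(Add(Function('H')(-34), 3268), -1)) = Mul(Add(-3463, -3995), Pow(Add(Add(12, Mul(-1, -34)), 3268), -1)) = Mul(-7458, Pow(Add(Add(12, 34), 3268), -1)) = Mul(-7458, Pow(Add(46, 3268), -1)) = Mul(-7458, Pow(3314, -1)) = Mul(-7458, Rational(1, 3314)) = Rational(-3729, 1657)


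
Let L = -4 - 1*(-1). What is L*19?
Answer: -57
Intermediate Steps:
L = -3 (L = -4 + 1 = -3)
L*19 = -3*19 = -57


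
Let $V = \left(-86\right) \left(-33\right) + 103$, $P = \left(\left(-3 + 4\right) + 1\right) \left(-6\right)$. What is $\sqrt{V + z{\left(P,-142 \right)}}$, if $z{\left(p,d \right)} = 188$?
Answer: $\sqrt{3129} \approx 55.937$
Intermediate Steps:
$P = -12$ ($P = \left(1 + 1\right) \left(-6\right) = 2 \left(-6\right) = -12$)
$V = 2941$ ($V = 2838 + 103 = 2941$)
$\sqrt{V + z{\left(P,-142 \right)}} = \sqrt{2941 + 188} = \sqrt{3129}$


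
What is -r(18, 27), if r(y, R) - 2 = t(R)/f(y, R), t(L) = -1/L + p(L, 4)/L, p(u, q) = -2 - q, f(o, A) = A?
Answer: -1451/729 ≈ -1.9904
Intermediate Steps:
t(L) = -7/L (t(L) = -1/L + (-2 - 1*4)/L = -1/L + (-2 - 4)/L = -1/L - 6/L = -7/L)
r(y, R) = 2 - 7/R² (r(y, R) = 2 + (-7/R)/R = 2 - 7/R²)
-r(18, 27) = -(2 - 7/27²) = -(2 - 7*1/729) = -(2 - 7/729) = -1*1451/729 = -1451/729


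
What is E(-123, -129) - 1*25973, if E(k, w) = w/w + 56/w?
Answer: -3350444/129 ≈ -25972.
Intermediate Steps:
E(k, w) = 1 + 56/w
E(-123, -129) - 1*25973 = (56 - 129)/(-129) - 1*25973 = -1/129*(-73) - 25973 = 73/129 - 25973 = -3350444/129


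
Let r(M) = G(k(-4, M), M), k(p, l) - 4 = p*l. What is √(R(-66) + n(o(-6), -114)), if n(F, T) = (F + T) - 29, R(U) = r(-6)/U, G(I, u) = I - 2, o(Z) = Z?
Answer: I*√162690/33 ≈ 12.223*I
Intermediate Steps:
k(p, l) = 4 + l*p (k(p, l) = 4 + p*l = 4 + l*p)
G(I, u) = -2 + I
r(M) = 2 - 4*M (r(M) = -2 + (4 + M*(-4)) = -2 + (4 - 4*M) = 2 - 4*M)
R(U) = 26/U (R(U) = (2 - 4*(-6))/U = (2 + 24)/U = 26/U)
n(F, T) = -29 + F + T
√(R(-66) + n(o(-6), -114)) = √(26/(-66) + (-29 - 6 - 114)) = √(26*(-1/66) - 149) = √(-13/33 - 149) = √(-4930/33) = I*√162690/33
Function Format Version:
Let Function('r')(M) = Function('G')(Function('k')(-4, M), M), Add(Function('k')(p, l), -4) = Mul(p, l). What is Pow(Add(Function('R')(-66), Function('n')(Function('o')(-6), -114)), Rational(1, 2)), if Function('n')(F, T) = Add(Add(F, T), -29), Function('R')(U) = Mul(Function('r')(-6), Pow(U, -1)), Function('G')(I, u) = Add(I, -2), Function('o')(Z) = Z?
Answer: Mul(Rational(1, 33), I, Pow(162690, Rational(1, 2))) ≈ Mul(12.223, I)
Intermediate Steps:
Function('k')(p, l) = Add(4, Mul(l, p)) (Function('k')(p, l) = Add(4, Mul(p, l)) = Add(4, Mul(l, p)))
Function('G')(I, u) = Add(-2, I)
Function('r')(M) = Add(2, Mul(-4, M)) (Function('r')(M) = Add(-2, Add(4, Mul(M, -4))) = Add(-2, Add(4, Mul(-4, M))) = Add(2, Mul(-4, M)))
Function('R')(U) = Mul(26, Pow(U, -1)) (Function('R')(U) = Mul(Add(2, Mul(-4, -6)), Pow(U, -1)) = Mul(Add(2, 24), Pow(U, -1)) = Mul(26, Pow(U, -1)))
Function('n')(F, T) = Add(-29, F, T)
Pow(Add(Function('R')(-66), Function('n')(Function('o')(-6), -114)), Rational(1, 2)) = Pow(Add(Mul(26, Pow(-66, -1)), Add(-29, -6, -114)), Rational(1, 2)) = Pow(Add(Mul(26, Rational(-1, 66)), -149), Rational(1, 2)) = Pow(Add(Rational(-13, 33), -149), Rational(1, 2)) = Pow(Rational(-4930, 33), Rational(1, 2)) = Mul(Rational(1, 33), I, Pow(162690, Rational(1, 2)))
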